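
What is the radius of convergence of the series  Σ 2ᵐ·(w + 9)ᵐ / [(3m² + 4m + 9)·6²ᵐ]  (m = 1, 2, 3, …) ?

R = 18

The ratio of consecutive coefficients is [(3m² + 4m + 9)/(3(m+1)² + 4(m+1) + 9)] · 2/36 → 1/18.
The series converges when 1/18 · |w + 9| < 1, giving R = 18.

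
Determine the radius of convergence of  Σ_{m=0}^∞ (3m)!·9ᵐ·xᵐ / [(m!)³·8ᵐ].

Ratio test: |a_{m+1}/a_m| = (3m+1)·(3m+2)·(3m+3)/(m+1)³ · 9/8 → 243/8 as m → ∞.
Hence the series converges for |x| < 1/(243/8) = 8/243, so the radius of convergence is 8/243.

R = 8/243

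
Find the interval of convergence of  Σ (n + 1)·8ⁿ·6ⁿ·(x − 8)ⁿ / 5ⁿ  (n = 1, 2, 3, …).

The ratio of consecutive coefficients is [((n+1) + 1)/(n + 1)] · 8·6/5 → 48/5.
The series converges when 48/5 · |x − 8| < 1, giving R = 5/48.
Endpoint x = 389/48: the terms do not tend to 0, so the series diverges.
Endpoint x = 379/48: the terms do not tend to 0, so the series diverges.

(379/48, 389/48)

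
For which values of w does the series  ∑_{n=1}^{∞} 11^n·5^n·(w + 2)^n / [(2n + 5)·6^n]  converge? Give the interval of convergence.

By the ratio test, |a_{n+1}/a_n| = [(2n + 5)/(2(n+1) + 5)] · 11·5/6 → 55/6.
Hence the series converges for |w + 2| < 1/(55/6) = 6/55, so the radius of convergence is 6/55.
Endpoint w = -104/55: the terms behave like c/n; limit comparison with the harmonic series gives divergence.
When w = -116/55, convergence follows from the alternating series test (terms decrease monotonically to 0).

[-116/55, -104/55)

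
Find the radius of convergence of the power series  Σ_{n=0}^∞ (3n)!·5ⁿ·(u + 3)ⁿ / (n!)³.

Apply the ratio test: |a_{n+1}| / |a_n| = (3n+1)·(3n+2)·(3n+3)/(n+1)³ · 5, which tends to 135 as n → ∞.
Hence the series converges for |u + 3| < 1/(135) = 1/135, so the radius of convergence is 1/135.

R = 1/135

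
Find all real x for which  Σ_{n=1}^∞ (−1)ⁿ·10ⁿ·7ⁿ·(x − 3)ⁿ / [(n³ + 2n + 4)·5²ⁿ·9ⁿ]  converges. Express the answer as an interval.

Apply the ratio test: |a_{n+1}| / |a_n| = [(n³ + 2n + 4)/((n+1)³ + 2(n+1) + 4)] · 10·7/(25·9), which tends to 14/45 as n → ∞.
Thus R = 1/(14/45) = 45/14.
Endpoint x = 87/14: absolute convergence follows by limit comparison with Σ 1/n³.
When x = -3/14, the terms are on the order of 1/n³, so the series converges absolutely by comparison with the p-series (p = 3 > 1).

[-3/14, 87/14]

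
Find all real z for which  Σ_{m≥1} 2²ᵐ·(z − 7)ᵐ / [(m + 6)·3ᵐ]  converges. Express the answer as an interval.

[25/4, 31/4)

By the ratio test, |a_{m+1}/a_m| = [(m + 6)/((m+1) + 6)] · 4/3 → 4/3.
The series converges when 4/3 · |z − 7| < 1, giving R = 3/4.
Check z = 31/4: the terms behave like c/m; limit comparison with the harmonic series gives divergence.
At z = 25/4: the terms alternate in sign and decrease monotonically to 0 in absolute value (size ~ c/m), so the alternating series test gives convergence.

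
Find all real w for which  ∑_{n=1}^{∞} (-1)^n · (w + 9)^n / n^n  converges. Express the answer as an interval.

Root test: |a_n|^(1/n) = 1/n → 0.
Since the n-th root of |a_n| tends to 0, the series converges for all real w; R = ∞.

(−∞, ∞)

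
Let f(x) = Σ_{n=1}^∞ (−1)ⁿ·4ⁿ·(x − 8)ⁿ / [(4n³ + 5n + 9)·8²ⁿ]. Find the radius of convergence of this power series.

R = 16

The ratio of consecutive coefficients is [(4n³ + 5n + 9)/(4(n+1)³ + 5(n+1) + 9)] · 4/64 → 1/16.
Convergence for |x − 8| · 1/16 < 1, i.e. |x − 8| < 16. So R = 16.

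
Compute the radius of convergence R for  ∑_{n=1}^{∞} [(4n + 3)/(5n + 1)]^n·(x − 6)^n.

Applying the root test, |a_n|^(1/n) = (4n + 3)/(5n + 1) → 4/5.
Thus R = 1/(4/5) = 5/4.

R = 5/4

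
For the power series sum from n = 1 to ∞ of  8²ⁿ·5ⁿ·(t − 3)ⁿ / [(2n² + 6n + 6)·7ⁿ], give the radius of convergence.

Ratio test: |a_{n+1}/a_n| = [(2n² + 6n + 6)/(2(n+1)² + 6(n+1) + 6)] · 64·5/7 → 320/7 as n → ∞.
Thus R = 1/(320/7) = 7/320.

R = 7/320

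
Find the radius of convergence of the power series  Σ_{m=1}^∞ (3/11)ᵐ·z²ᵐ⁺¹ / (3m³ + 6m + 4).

R = √33/3

Ratio test: |a_{m+1}/a_m| = [(3m³ + 6m + 4)/(3(m+1)³ + 6(m+1) + 4)] · 3/11 → 3/11 as m → ∞.
Successive powers of z differ by 2, so the series converges when |z|² · 3/11 < 1, i.e. |z| < √(11/3). So R = √33/3.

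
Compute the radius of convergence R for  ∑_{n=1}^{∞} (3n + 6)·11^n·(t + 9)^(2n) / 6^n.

R = √66/11

Ratio test: |a_{n+1}/a_n| = [(3(n+1) + 6)/(3n + 6)] · 11/6 → 11/6 as n → ∞.
Writing y = (t + 9)², the series in y has radius 6/11, so |t + 9| < √(6/11) and R = √66/11.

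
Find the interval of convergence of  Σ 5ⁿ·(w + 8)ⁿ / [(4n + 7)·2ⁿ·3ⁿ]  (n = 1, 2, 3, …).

[-46/5, -34/5)

Apply the ratio test: |a_{n+1}| / |a_n| = [(4n + 7)/(4(n+1) + 7)] · 5/(2·3), which tends to 5/6 as n → ∞.
Thus R = 1/(5/6) = 6/5.
When w = -34/5, comparison with the harmonic series Σ 1/n shows the series diverges.
Endpoint w = -46/5: convergence follows from the alternating series test (terms decrease monotonically to 0).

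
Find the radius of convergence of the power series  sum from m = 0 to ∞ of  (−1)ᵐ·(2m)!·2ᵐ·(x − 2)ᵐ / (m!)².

R = 1/8

By the ratio test, |a_{m+1}/a_m| = (2m+1)·(2m+2)/(m+1)² · 2 → 8.
The series converges when 8 · |x − 2| < 1, giving R = 1/8.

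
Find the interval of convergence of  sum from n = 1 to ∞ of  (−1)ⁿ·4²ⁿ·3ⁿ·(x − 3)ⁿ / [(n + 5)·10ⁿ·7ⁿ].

The ratio of consecutive coefficients is [(n + 5)/((n+1) + 5)] · 16·3/(10·7) → 24/35.
The series converges when 24/35 · |x − 3| < 1, giving R = 35/24.
When x = 107/24, the terms alternate in sign and decrease monotonically to 0 in absolute value (size ~ c/n), so the alternating series test gives convergence.
When x = 37/24, comparison with the harmonic series Σ 1/n shows the series diverges.

(37/24, 107/24]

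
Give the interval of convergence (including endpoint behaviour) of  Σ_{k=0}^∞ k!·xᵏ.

{0}

By the ratio test, |a_{k+1}/a_k| = (k+1) → ∞.
The ratio grows without bound, so the series diverges whenever x ≠ 0; it converges only at x = 0. R = 0.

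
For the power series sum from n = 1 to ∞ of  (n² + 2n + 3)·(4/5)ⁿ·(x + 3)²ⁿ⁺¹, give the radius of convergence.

R = √5/2

Apply the ratio test: |a_{n+1}| / |a_n| = [((n+1)² + 2(n+1) + 3)/(n² + 2n + 3)] · 4/5, which tends to 4/5 as n → ∞.
Writing y = (x + 3)², the series in y has radius 5/4, so |x + 3| < √(5/4) and R = √5/2.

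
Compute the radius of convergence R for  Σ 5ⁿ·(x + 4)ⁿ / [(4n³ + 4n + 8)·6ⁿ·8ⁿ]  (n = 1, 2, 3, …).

R = 48/5

Apply the ratio test: |a_{n+1}| / |a_n| = [(4n³ + 4n + 8)/(4(n+1)³ + 4(n+1) + 8)] · 5/(6·8), which tends to 5/48 as n → ∞.
Convergence for |x + 4| · 5/48 < 1, i.e. |x + 4| < 48/5. So R = 48/5.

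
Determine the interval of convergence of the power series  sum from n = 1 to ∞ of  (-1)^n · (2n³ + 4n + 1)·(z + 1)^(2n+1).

By the ratio test, |a_{n+1}/a_n| = (2(n+1)³ + 4(n+1) + 1)/(2n³ + 4n + 1) → 1.
Since the exponent of (z + 1) increases by 2 each term, convergence requires |z + 1|² < 1, hence R = 1.
When z = 0, the terms do not tend to 0, so the series diverges.
Check z = -2: the terms do not tend to 0, so the series diverges.

(-2, 0)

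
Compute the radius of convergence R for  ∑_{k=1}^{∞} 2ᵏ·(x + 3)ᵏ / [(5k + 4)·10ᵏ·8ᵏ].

R = 40

Ratio test: |a_{k+1}/a_k| = [(5k + 4)/(5(k+1) + 4)] · 2/(10·8) → 1/40 as k → ∞.
The series converges when 1/40 · |x + 3| < 1, giving R = 40.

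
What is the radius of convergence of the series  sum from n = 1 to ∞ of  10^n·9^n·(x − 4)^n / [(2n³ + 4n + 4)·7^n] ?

R = 7/90

By the ratio test, |a_{n+1}/a_n| = [(2n³ + 4n + 4)/(2(n+1)³ + 4(n+1) + 4)] · 10·9/7 → 90/7.
Thus R = 1/(90/7) = 7/90.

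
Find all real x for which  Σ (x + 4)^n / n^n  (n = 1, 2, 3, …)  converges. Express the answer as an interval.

Root test: |a_n|^(1/n) = 1/n → 0.
Since the n-th root of |a_n| tends to 0, the series converges for all real x; R = ∞.

(−∞, ∞)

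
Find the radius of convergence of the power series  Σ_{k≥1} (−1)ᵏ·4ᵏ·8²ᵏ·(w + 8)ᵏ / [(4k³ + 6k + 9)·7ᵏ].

Apply the ratio test: |a_{k+1}| / |a_k| = [(4k³ + 6k + 9)/(4(k+1)³ + 6(k+1) + 9)] · 4·64/7, which tends to 256/7 as k → ∞.
Convergence for |w + 8| · 256/7 < 1, i.e. |w + 8| < 7/256. So R = 7/256.

R = 7/256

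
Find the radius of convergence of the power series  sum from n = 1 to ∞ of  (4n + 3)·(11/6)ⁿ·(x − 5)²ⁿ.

Ratio test: |a_{n+1}/a_n| = [(4(n+1) + 3)/(4n + 3)] · 11/6 → 11/6 as n → ∞.
Since the exponent of (x − 5) increases by 2 each term, convergence requires |x − 5|² < 6/11, hence R = √66/11.

R = √66/11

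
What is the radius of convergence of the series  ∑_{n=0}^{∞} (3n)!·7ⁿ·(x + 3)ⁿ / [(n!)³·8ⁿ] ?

The ratio of consecutive coefficients is (3n+1)·(3n+2)·(3n+3)/(n+1)³ · 7/8 → 189/8.
Convergence for |x + 3| · 189/8 < 1, i.e. |x + 3| < 8/189. So R = 8/189.

R = 8/189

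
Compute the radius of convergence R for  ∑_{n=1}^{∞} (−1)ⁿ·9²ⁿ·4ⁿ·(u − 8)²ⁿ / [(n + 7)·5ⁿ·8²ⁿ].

R = 4√5/9

The ratio of consecutive coefficients is [(n + 7)/((n+1) + 7)] · 81·4/(5·64) → 81/80.
Since the exponent of (u − 8) increases by 2 each term, convergence requires |u − 8|² < 80/81, hence R = 4√5/9.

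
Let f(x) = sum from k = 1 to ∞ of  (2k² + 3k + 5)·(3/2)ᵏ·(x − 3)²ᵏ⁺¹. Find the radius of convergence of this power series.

R = √6/3

The ratio of consecutive coefficients is [(2(k+1)² + 3(k+1) + 5)/(2k² + 3k + 5)] · 3/2 → 3/2.
Writing y = (x − 3)², the series in y has radius 2/3, so |x − 3| < √(2/3) and R = √6/3.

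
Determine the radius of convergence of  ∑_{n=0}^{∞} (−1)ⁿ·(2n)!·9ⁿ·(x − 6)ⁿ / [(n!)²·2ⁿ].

By the ratio test, |a_{n+1}/a_n| = (2n+1)·(2n+2)/(n+1)² · 9/2 → 18.
Convergence for |x − 6| · 18 < 1, i.e. |x − 6| < 1/18. So R = 1/18.

R = 1/18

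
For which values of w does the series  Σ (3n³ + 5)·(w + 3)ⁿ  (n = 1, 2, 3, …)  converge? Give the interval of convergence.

By the ratio test, |a_{n+1}/a_n| = (3(n+1)³ + 5)/(3n³ + 5) → 1.
Convergence for |w + 3| < 1, so R = 1.
Check w = -2: the terms have absolute value of order n³, which does not tend to 0, so the series diverges by the divergence test.
When w = -4, the n-th term does not approach 0; divergence by the term test.

(-4, -2)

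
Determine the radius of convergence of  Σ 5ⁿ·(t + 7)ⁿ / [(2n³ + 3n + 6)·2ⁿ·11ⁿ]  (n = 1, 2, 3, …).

The ratio of consecutive coefficients is [(2n³ + 3n + 6)/(2(n+1)³ + 3(n+1) + 6)] · 5/(2·11) → 5/22.
Hence the series converges for |t + 7| < 1/(5/22) = 22/5, so the radius of convergence is 22/5.

R = 22/5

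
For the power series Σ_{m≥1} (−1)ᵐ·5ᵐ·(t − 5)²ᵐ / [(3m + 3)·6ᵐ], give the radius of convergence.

Apply the ratio test: |a_{m+1}| / |a_m| = [(3m + 3)/(3(m+1) + 3)] · 5/6, which tends to 5/6 as m → ∞.
Since the exponent of (t − 5) increases by 2 each term, convergence requires |t − 5|² < 6/5, hence R = √30/5.

R = √30/5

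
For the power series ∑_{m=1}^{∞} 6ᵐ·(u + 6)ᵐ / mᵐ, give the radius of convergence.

Root test: |a_m|^(1/m) = 6/m → 0.
Since the m-th root of |a_m| tends to 0, the series converges for all real u; R = ∞.

R = ∞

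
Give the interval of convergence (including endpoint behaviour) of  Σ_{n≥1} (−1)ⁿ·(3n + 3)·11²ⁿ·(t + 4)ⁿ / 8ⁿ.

(-492/121, -476/121)

By the ratio test, |a_{n+1}/a_n| = [(3(n+1) + 3)/(3n + 3)] · 121/8 → 121/8.
Hence the series converges for |t + 4| < 1/(121/8) = 8/121, so the radius of convergence is 8/121.
Endpoint t = -476/121: the terms do not tend to 0, so the series diverges.
When t = -492/121, the n-th term does not approach 0; divergence by the term test.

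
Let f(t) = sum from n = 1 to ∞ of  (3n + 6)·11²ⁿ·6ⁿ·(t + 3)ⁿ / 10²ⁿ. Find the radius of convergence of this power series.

Ratio test: |a_{n+1}/a_n| = [(3(n+1) + 6)/(3n + 6)] · 121·6/100 → 363/50 as n → ∞.
Thus R = 1/(363/50) = 50/363.

R = 50/363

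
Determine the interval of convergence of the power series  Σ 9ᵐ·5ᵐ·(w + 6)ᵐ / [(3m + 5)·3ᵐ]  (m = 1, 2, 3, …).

[-91/15, -89/15)

By the ratio test, |a_{m+1}/a_m| = [(3m + 5)/(3(m+1) + 5)] · 9·5/3 → 15.
Thus R = 1/(15) = 1/15.
Check w = -89/15: the terms behave like c/m; limit comparison with the harmonic series gives divergence.
Endpoint w = -91/15: convergence follows from the alternating series test (terms decrease monotonically to 0).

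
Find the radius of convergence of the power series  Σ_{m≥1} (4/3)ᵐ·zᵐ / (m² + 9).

The ratio of consecutive coefficients is [(m² + 9)/((m+1)² + 9)] · 4/3 → 4/3.
Convergence for |z| · 4/3 < 1, i.e. |z| < 3/4. So R = 3/4.

R = 3/4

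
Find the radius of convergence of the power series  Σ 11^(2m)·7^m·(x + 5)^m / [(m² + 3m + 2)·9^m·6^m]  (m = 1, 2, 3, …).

By the ratio test, |a_{m+1}/a_m| = [(m² + 3m + 2)/((m+1)² + 3(m+1) + 2)] · 121·7/(9·6) → 847/54.
Hence the series converges for |x + 5| < 1/(847/54) = 54/847, so the radius of convergence is 54/847.

R = 54/847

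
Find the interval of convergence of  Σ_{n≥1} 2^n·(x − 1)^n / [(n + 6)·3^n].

[-1/2, 5/2)

Apply the ratio test: |a_{n+1}| / |a_n| = [(n + 6)/((n+1) + 6)] · 2/3, which tends to 2/3 as n → ∞.
Thus R = 1/(2/3) = 3/2.
Endpoint x = 5/2: the terms behave like c/n; limit comparison with the harmonic series gives divergence.
When x = -1/2, an alternating series whose terms decrease to 0 in absolute value, so it converges by the Leibniz criterion.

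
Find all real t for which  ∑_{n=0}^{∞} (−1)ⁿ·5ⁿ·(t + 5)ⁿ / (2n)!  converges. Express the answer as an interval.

(−∞, ∞)

Apply the ratio test: |a_{n+1}| / |a_n| = 5 · 1/[(2n+1)·(2n+2)], which tends to 0 as n → ∞.
The ratio tends to 0 regardless of t, hence R = ∞.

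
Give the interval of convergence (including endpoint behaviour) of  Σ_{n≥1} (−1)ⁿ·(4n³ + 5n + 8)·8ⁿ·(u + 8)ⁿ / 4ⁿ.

The ratio of consecutive coefficients is [(4(n+1)³ + 5(n+1) + 8)/(4n³ + 5n + 8)] · 8/4 → 2.
Thus R = 1/(2) = 1/2.
When u = -15/2, the n-th term does not approach 0; divergence by the term test.
When u = -17/2, the n-th term does not approach 0; divergence by the term test.

(-17/2, -15/2)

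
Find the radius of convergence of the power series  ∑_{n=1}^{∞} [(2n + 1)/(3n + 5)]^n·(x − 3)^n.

By the Cauchy root test, |a_n|^(1/n) = (2n + 1)/(3n + 5) → 2/3.
Convergence for |x − 3| · 2/3 < 1, i.e. |x − 3| < 3/2. So R = 3/2.

R = 3/2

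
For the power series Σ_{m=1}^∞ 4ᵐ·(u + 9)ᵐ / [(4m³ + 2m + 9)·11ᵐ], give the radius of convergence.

The ratio of consecutive coefficients is [(4m³ + 2m + 9)/(4(m+1)³ + 2(m+1) + 9)] · 4/11 → 4/11.
Hence the series converges for |u + 9| < 1/(4/11) = 11/4, so the radius of convergence is 11/4.

R = 11/4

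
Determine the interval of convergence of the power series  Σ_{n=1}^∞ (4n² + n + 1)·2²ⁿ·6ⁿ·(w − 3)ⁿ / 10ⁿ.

The ratio of consecutive coefficients is [(4(n+1)² + (n+1) + 1)/(4n² + n + 1)] · 4·6/10 → 12/5.
Hence the series converges for |w − 3| < 1/(12/5) = 5/12, so the radius of convergence is 5/12.
Check w = 41/12: the terms do not tend to 0, so the series diverges.
Check w = 31/12: the terms do not tend to 0, so the series diverges.

(31/12, 41/12)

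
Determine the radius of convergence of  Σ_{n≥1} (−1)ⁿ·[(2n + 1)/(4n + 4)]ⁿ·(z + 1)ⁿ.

R = 2

Root test: |a_n|^(1/n) = (2n + 1)/(4n + 4) → 1/2.
Hence the series converges for |z + 1| < 1/(1/2) = 2, so the radius of convergence is 2.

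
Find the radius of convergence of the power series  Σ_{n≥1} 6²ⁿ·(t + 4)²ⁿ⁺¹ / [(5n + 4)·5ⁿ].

Ratio test: |a_{n+1}/a_n| = [(5n + 4)/(5(n+1) + 4)] · 36/5 → 36/5 as n → ∞.
Successive powers of (t + 4) differ by 2, so the series converges when |t + 4|² · 36/5 < 1, i.e. |t + 4| < √(5/36). So R = √5/6.

R = √5/6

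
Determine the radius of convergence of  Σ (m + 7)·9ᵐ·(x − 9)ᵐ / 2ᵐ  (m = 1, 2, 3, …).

The ratio of consecutive coefficients is [((m+1) + 7)/(m + 7)] · 9/2 → 9/2.
Convergence for |x − 9| · 9/2 < 1, i.e. |x − 9| < 2/9. So R = 2/9.

R = 2/9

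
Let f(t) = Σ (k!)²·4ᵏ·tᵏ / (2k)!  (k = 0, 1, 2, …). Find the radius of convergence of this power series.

Ratio test: |a_{k+1}/a_k| = (k+1)²/[(2k+1)·(2k+2)] · 4 → 1 as k → ∞.
Hence R = 1.

R = 1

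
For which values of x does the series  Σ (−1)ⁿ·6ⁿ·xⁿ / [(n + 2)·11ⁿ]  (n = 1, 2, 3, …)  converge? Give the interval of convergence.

(-11/6, 11/6]

The ratio of consecutive coefficients is [(n + 2)/((n+1) + 2)] · 6/11 → 6/11.
Convergence for |x| · 6/11 < 1, i.e. |x| < 11/6. So R = 11/6.
At x = 11/6: an alternating series whose terms decrease to 0 in absolute value, so it converges by the Leibniz criterion.
When x = -11/6, comparison with the harmonic series Σ 1/n shows the series diverges.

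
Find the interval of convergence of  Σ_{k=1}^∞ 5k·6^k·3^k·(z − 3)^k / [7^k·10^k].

By the ratio test, |a_{k+1}/a_k| = [5(k+1)/5k] · 6·3/(7·10) → 9/35.
Thus R = 1/(9/35) = 35/9.
At z = 62/9: the terms do not tend to 0, so the series diverges.
Check z = -8/9: the terms have absolute value of order k, which does not tend to 0, so the series diverges by the divergence test.

(-8/9, 62/9)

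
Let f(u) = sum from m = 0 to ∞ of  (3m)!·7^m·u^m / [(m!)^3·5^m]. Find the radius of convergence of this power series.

R = 5/189

Ratio test: |a_{m+1}/a_m| = (3m+1)·(3m+2)·(3m+3)/(m+1)³ · 7/5 → 189/5 as m → ∞.
Convergence for |u| · 189/5 < 1, i.e. |u| < 5/189. So R = 5/189.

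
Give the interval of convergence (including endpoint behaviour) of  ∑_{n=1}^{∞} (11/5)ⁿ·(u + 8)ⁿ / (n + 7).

[-93/11, -83/11)

Apply the ratio test: |a_{n+1}| / |a_n| = [(n + 7)/((n+1) + 7)] · 11/5, which tends to 11/5 as n → ∞.
Thus R = 1/(11/5) = 5/11.
When u = -83/11, the terms behave like c/n; limit comparison with the harmonic series gives divergence.
When u = -93/11, the terms alternate in sign and decrease monotonically to 0 in absolute value (size ~ c/n), so the alternating series test gives convergence.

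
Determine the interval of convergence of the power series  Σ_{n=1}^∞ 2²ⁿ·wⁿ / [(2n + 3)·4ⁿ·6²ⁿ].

Ratio test: |a_{n+1}/a_n| = [(2n + 3)/(2(n+1) + 3)] · 4/(4·36) → 1/36 as n → ∞.
The series converges when 1/36 · |w| < 1, giving R = 36.
When w = 36, the terms behave like c/n; limit comparison with the harmonic series gives divergence.
When w = -36, convergence follows from the alternating series test (terms decrease monotonically to 0).

[-36, 36)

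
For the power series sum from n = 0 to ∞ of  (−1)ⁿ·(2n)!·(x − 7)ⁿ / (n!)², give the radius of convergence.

R = 1/4

Apply the ratio test: |a_{n+1}| / |a_n| = (2n+1)·(2n+2)/(n+1)², which tends to 4 as n → ∞.
Convergence for |x − 7| · 4 < 1, i.e. |x − 7| < 1/4. So R = 1/4.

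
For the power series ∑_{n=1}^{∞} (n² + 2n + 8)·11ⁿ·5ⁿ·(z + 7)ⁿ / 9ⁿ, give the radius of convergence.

By the ratio test, |a_{n+1}/a_n| = [((n+1)² + 2(n+1) + 8)/(n² + 2n + 8)] · 11·5/9 → 55/9.
The series converges when 55/9 · |z + 7| < 1, giving R = 9/55.

R = 9/55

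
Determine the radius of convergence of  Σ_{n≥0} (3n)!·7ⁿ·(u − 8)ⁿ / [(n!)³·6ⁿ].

R = 2/63

By the ratio test, |a_{n+1}/a_n| = (3n+1)·(3n+2)·(3n+3)/(n+1)³ · 7/6 → 63/2.
The series converges when 63/2 · |u − 8| < 1, giving R = 2/63.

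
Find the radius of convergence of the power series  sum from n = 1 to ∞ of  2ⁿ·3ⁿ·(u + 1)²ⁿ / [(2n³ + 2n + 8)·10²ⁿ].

R = 5√6/3

Apply the ratio test: |a_{n+1}| / |a_n| = [(2n³ + 2n + 8)/(2(n+1)³ + 2(n+1) + 8)] · 2·3/100, which tends to 3/50 as n → ∞.
Successive powers of (u + 1) differ by 2, so the series converges when |u + 1|² · 3/50 < 1, i.e. |u + 1| < √(50/3). So R = 5√6/3.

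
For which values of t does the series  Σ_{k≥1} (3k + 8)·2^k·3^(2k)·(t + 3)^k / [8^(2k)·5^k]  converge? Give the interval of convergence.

(-187/9, 133/9)

Apply the ratio test: |a_{k+1}| / |a_k| = [(3(k+1) + 8)/(3k + 8)] · 2·9/(64·5), which tends to 9/160 as k → ∞.
Hence the series converges for |t + 3| < 1/(9/160) = 160/9, so the radius of convergence is 160/9.
When t = 133/9, the terms do not tend to 0, so the series diverges.
Check t = -187/9: the k-th term does not approach 0; divergence by the term test.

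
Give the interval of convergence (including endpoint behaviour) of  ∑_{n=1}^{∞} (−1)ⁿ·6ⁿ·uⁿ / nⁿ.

By the Cauchy root test, |a_n|^(1/n) = 6/n → 0.
Since the n-th root of |a_n| tends to 0, the series converges for all real u; R = ∞.

(−∞, ∞)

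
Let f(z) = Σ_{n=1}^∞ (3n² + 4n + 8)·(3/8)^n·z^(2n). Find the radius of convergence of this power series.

Apply the ratio test: |a_{n+1}| / |a_n| = [(3(n+1)² + 4(n+1) + 8)/(3n² + 4n + 8)] · 3/8, which tends to 3/8 as n → ∞.
Writing y = z², the series in y has radius 8/3, so |z| < √(8/3) and R = 2√6/3.

R = 2√6/3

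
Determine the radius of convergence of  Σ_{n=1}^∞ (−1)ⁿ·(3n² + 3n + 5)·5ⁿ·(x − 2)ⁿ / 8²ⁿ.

Apply the ratio test: |a_{n+1}| / |a_n| = [(3(n+1)² + 3(n+1) + 5)/(3n² + 3n + 5)] · 5/64, which tends to 5/64 as n → ∞.
Hence the series converges for |x − 2| < 1/(5/64) = 64/5, so the radius of convergence is 64/5.

R = 64/5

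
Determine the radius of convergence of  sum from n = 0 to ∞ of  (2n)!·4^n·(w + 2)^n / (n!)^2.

R = 1/16

Apply the ratio test: |a_{n+1}| / |a_n| = (2n+1)·(2n+2)/(n+1)² · 4, which tends to 16 as n → ∞.
The series converges when 16 · |w + 2| < 1, giving R = 1/16.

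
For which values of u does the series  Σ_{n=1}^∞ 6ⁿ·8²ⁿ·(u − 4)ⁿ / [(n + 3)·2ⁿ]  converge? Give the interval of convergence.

[767/192, 769/192)

Ratio test: |a_{n+1}/a_n| = [(n + 3)/((n+1) + 3)] · 6·64/2 → 192 as n → ∞.
Hence the series converges for |u − 4| < 1/(192) = 1/192, so the radius of convergence is 1/192.
Endpoint u = 769/192: the terms behave like c/n; limit comparison with the harmonic series gives divergence.
At u = 767/192: convergence follows from the alternating series test (terms decrease monotonically to 0).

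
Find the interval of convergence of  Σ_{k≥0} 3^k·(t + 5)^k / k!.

The ratio of consecutive coefficients is 3 · 1/(k+1) → 0.
The ratio tends to 0 regardless of t, hence R = ∞.

(−∞, ∞)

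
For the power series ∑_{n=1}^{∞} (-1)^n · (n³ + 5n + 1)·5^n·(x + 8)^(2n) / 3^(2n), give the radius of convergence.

By the ratio test, |a_{n+1}/a_n| = [((n+1)³ + 5(n+1) + 1)/(n³ + 5n + 1)] · 5/9 → 5/9.
Writing y = (x + 8)², the series in y has radius 9/5, so |x + 8| < √(9/5) and R = 3√5/5.

R = 3√5/5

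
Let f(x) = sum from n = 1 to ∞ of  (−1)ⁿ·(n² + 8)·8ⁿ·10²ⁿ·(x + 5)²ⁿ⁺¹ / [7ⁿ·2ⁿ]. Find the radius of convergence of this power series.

R = √7/20

Apply the ratio test: |a_{n+1}| / |a_n| = [((n+1)² + 8)/(n² + 8)] · 8·100/(7·2), which tends to 400/7 as n → ∞.
Successive powers of (x + 5) differ by 2, so the series converges when |x + 5|² · 400/7 < 1, i.e. |x + 5| < √(7/400). So R = √7/20.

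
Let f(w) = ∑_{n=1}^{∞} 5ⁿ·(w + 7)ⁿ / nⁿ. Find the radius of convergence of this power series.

R = ∞

By the Cauchy root test, |a_n|^(1/n) = 5/n → 0.
The limit is 0 for every w, so R = ∞.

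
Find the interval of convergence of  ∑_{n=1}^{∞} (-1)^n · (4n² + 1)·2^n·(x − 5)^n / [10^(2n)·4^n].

(-195, 205)

The ratio of consecutive coefficients is [(4(n+1)² + 1)/(4n² + 1)] · 2/(100·4) → 1/200.
The series converges when 1/200 · |x − 5| < 1, giving R = 200.
Check x = 205: the terms have absolute value of order n², which does not tend to 0, so the series diverges by the divergence test.
At x = -195: the terms do not tend to 0, so the series diverges.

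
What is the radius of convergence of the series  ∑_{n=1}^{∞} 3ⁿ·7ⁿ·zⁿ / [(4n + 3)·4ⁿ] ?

Ratio test: |a_{n+1}/a_n| = [(4n + 3)/(4(n+1) + 3)] · 3·7/4 → 21/4 as n → ∞.
Convergence for |z| · 21/4 < 1, i.e. |z| < 4/21. So R = 4/21.

R = 4/21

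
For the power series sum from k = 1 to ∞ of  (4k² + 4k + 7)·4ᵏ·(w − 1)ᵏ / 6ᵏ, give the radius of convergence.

The ratio of consecutive coefficients is [(4(k+1)² + 4(k+1) + 7)/(4k² + 4k + 7)] · 4/6 → 2/3.
Hence the series converges for |w − 1| < 1/(2/3) = 3/2, so the radius of convergence is 3/2.

R = 3/2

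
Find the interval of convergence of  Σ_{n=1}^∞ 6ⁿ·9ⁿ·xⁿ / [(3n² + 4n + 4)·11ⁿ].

[-11/54, 11/54]

Ratio test: |a_{n+1}/a_n| = [(3n² + 4n + 4)/(3(n+1)² + 4(n+1) + 4)] · 6·9/11 → 54/11 as n → ∞.
Thus R = 1/(54/11) = 11/54.
Check x = 11/54: the series is dominated by a constant times Σ 1/n², which converges (p = 2 > 1).
Endpoint x = -11/54: absolute convergence follows by limit comparison with Σ 1/n².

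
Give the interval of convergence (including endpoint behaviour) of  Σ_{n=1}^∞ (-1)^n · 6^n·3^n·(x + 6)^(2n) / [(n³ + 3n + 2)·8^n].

By the ratio test, |a_{n+1}/a_n| = [(n³ + 3n + 2)/((n+1)³ + 3(n+1) + 2)] · 6·3/8 → 9/4.
Writing y = (x + 6)², the series in y has radius 4/9, so |x + 6| < √(4/9) = 2/3 and R = 2/3.
When x = -16/3, absolute convergence follows by limit comparison with Σ 1/n³.
Endpoint x = -20/3: the series is dominated by a constant times Σ 1/n³, which converges (p = 3 > 1).

[-20/3, -16/3]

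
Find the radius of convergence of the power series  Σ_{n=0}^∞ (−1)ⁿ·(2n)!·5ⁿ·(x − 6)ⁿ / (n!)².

R = 1/20

Ratio test: |a_{n+1}/a_n| = (2n+1)·(2n+2)/(n+1)² · 5 → 20 as n → ∞.
Hence the series converges for |x − 6| < 1/(20) = 1/20, so the radius of convergence is 1/20.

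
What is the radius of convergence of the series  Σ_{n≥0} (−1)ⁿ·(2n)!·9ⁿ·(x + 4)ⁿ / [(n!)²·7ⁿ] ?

By the ratio test, |a_{n+1}/a_n| = (2n+1)·(2n+2)/(n+1)² · 9/7 → 36/7.
The series converges when 36/7 · |x + 4| < 1, giving R = 7/36.

R = 7/36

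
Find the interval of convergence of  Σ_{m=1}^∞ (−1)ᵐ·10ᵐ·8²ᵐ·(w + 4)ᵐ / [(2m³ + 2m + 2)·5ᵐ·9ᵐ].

The ratio of consecutive coefficients is [(2m³ + 2m + 2)/(2(m+1)³ + 2(m+1) + 2)] · 10·64/(5·9) → 128/9.
Convergence for |w + 4| · 128/9 < 1, i.e. |w + 4| < 9/128. So R = 9/128.
Check w = -503/128: the series is dominated by a constant times Σ 1/m³, which converges (p = 3 > 1).
Endpoint w = -521/128: the series is dominated by a constant times Σ 1/m³, which converges (p = 3 > 1).

[-521/128, -503/128]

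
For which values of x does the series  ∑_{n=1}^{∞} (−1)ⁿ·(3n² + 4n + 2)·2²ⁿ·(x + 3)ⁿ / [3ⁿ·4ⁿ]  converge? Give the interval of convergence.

The ratio of consecutive coefficients is [(3(n+1)² + 4(n+1) + 2)/(3n² + 4n + 2)] · 4/(3·4) → 1/3.
Hence the series converges for |x + 3| < 1/(1/3) = 3, so the radius of convergence is 3.
When x = 0, the terms have absolute value of order n², which does not tend to 0, so the series diverges by the divergence test.
Check x = -6: the n-th term does not approach 0; divergence by the term test.

(-6, 0)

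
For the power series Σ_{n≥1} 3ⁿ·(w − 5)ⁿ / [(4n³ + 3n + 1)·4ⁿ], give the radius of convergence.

R = 4/3

By the ratio test, |a_{n+1}/a_n| = [(4n³ + 3n + 1)/(4(n+1)³ + 3(n+1) + 1)] · 3/4 → 3/4.
Convergence for |w − 5| · 3/4 < 1, i.e. |w − 5| < 4/3. So R = 4/3.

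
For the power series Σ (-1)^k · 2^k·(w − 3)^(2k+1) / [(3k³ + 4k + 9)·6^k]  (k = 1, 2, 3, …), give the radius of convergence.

Apply the ratio test: |a_{k+1}| / |a_k| = [(3k³ + 4k + 9)/(3(k+1)³ + 4(k+1) + 9)] · 2/6, which tends to 1/3 as k → ∞.
Successive powers of (w − 3) differ by 2, so the series converges when |w − 3|² · 1/3 < 1, i.e. |w − 3| < √(3). So R = √3.

R = √3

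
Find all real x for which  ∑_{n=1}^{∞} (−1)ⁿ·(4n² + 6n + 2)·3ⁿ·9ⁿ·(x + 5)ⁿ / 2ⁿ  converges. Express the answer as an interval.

Ratio test: |a_{n+1}/a_n| = [(4(n+1)² + 6(n+1) + 2)/(4n² + 6n + 2)] · 3·9/2 → 27/2 as n → ∞.
Convergence for |x + 5| · 27/2 < 1, i.e. |x + 5| < 2/27. So R = 2/27.
When x = -133/27, the terms have absolute value of order n², which does not tend to 0, so the series diverges by the divergence test.
Check x = -137/27: the terms have absolute value of order n², which does not tend to 0, so the series diverges by the divergence test.

(-137/27, -133/27)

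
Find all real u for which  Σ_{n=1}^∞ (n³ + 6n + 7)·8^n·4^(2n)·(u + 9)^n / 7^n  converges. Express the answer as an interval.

(-1159/128, -1145/128)

Apply the ratio test: |a_{n+1}| / |a_n| = [((n+1)³ + 6(n+1) + 7)/(n³ + 6n + 7)] · 8·16/7, which tends to 128/7 as n → ∞.
The series converges when 128/7 · |u + 9| < 1, giving R = 7/128.
At u = -1145/128: the terms do not tend to 0, so the series diverges.
Endpoint u = -1159/128: the n-th term does not approach 0; divergence by the term test.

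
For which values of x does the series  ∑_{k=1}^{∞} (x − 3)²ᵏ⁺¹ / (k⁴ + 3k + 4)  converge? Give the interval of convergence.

[2, 4]

Ratio test: |a_{k+1}/a_k| = (k⁴ + 3k + 4)/((k+1)⁴ + 3(k+1) + 4) → 1 as k → ∞.
Successive powers of (x − 3) differ by 2, so the series converges when |x − 3|² · 1 < 1, i.e. |x − 3| < √(1) = 1. So R = 1.
At x = 4: the series is dominated by a constant times Σ 1/k⁴, which converges (p = 4 > 1).
When x = 2, the terms are on the order of 1/k⁴, so the series converges absolutely by comparison with the p-series (p = 4 > 1).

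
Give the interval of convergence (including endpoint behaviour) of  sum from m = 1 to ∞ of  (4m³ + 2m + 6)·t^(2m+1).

(-1, 1)

Apply the ratio test: |a_{m+1}| / |a_m| = (4(m+1)³ + 2(m+1) + 6)/(4m³ + 2m + 6), which tends to 1 as m → ∞.
Successive powers of t differ by 2, so the series converges when |t|² · 1 < 1, i.e. |t| < √(1) = 1. So R = 1.
Endpoint t = 1: the terms do not tend to 0, so the series diverges.
At t = -1: the m-th term does not approach 0; divergence by the term test.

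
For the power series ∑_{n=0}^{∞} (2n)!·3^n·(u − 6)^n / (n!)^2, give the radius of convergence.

R = 1/12

Apply the ratio test: |a_{n+1}| / |a_n| = (2n+1)·(2n+2)/(n+1)² · 3, which tends to 12 as n → ∞.
Hence the series converges for |u − 6| < 1/(12) = 1/12, so the radius of convergence is 1/12.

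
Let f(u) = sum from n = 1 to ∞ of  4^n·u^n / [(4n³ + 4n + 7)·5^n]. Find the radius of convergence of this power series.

R = 5/4

The ratio of consecutive coefficients is [(4n³ + 4n + 7)/(4(n+1)³ + 4(n+1) + 7)] · 4/5 → 4/5.
Thus R = 1/(4/5) = 5/4.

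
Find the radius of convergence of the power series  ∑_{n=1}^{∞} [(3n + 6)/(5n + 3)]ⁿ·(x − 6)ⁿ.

R = 5/3

Applying the root test, |a_n|^(1/n) = (3n + 6)/(5n + 3) → 3/5.
Convergence for |x − 6| · 3/5 < 1, i.e. |x − 6| < 5/3. So R = 5/3.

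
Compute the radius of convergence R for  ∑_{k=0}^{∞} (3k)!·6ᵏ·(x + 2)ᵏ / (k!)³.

R = 1/162

Ratio test: |a_{k+1}/a_k| = (3k+1)·(3k+2)·(3k+3)/(k+1)³ · 6 → 162 as k → ∞.
Thus R = 1/(162) = 1/162.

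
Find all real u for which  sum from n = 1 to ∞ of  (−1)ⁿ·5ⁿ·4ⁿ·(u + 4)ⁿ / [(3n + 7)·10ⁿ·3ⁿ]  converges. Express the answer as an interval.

(-11/2, -5/2]

Ratio test: |a_{n+1}/a_n| = [(3n + 7)/(3(n+1) + 7)] · 5·4/(10·3) → 2/3 as n → ∞.
Convergence for |u + 4| · 2/3 < 1, i.e. |u + 4| < 3/2. So R = 3/2.
When u = -5/2, an alternating series whose terms decrease to 0 in absolute value, so it converges by the Leibniz criterion.
When u = -11/2, comparison with the harmonic series Σ 1/n shows the series diverges.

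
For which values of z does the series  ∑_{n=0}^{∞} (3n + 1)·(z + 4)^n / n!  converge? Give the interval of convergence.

The ratio of consecutive coefficients is (3(n+1) + 1)/(3n + 1) · 1/(n+1) → 0.
The limit is 0, so the series converges for all z; R = ∞.

(−∞, ∞)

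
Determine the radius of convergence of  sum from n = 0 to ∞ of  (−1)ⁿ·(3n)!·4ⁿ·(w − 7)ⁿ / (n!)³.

R = 1/108

By the ratio test, |a_{n+1}/a_n| = (3n+1)·(3n+2)·(3n+3)/(n+1)³ · 4 → 108.
The series converges when 108 · |w − 7| < 1, giving R = 1/108.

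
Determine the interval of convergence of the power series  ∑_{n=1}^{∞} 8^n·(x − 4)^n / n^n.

(−∞, ∞)

Root test: |a_n|^(1/n) = 8/n → 0.
The limit is 0 for every x, so R = ∞.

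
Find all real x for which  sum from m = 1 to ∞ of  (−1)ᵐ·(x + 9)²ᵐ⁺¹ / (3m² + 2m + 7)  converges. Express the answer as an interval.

[-10, -8]

By the ratio test, |a_{m+1}/a_m| = (3m² + 2m + 7)/(3(m+1)² + 2(m+1) + 7) → 1.
Writing y = (x + 9)², the series in y has radius 1, so |x + 9| < √(1) = 1 and R = 1.
Endpoint x = -8: the series is dominated by a constant times Σ 1/m², which converges (p = 2 > 1).
At x = -10: the terms are on the order of 1/m², so the series converges absolutely by comparison with the p-series (p = 2 > 1).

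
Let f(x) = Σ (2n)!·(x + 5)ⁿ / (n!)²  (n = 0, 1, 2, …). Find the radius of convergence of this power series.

R = 1/4

Ratio test: |a_{n+1}/a_n| = (2n+1)·(2n+2)/(n+1)² → 4 as n → ∞.
Hence the series converges for |x + 5| < 1/(4) = 1/4, so the radius of convergence is 1/4.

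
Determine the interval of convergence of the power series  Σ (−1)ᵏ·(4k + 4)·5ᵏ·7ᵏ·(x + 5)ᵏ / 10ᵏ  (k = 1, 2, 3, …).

Ratio test: |a_{k+1}/a_k| = [(4(k+1) + 4)/(4k + 4)] · 5·7/10 → 7/2 as k → ∞.
Thus R = 1/(7/2) = 2/7.
Endpoint x = -33/7: the terms do not tend to 0, so the series diverges.
Endpoint x = -37/7: the terms have absolute value of order k, which does not tend to 0, so the series diverges by the divergence test.

(-37/7, -33/7)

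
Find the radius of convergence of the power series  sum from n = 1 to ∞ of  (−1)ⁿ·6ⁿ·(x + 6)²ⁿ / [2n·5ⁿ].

Apply the ratio test: |a_{n+1}| / |a_n| = [2n/2(n+1)] · 6/5, which tends to 6/5 as n → ∞.
Since the exponent of (x + 6) increases by 2 each term, convergence requires |x + 6|² < 5/6, hence R = √30/6.

R = √30/6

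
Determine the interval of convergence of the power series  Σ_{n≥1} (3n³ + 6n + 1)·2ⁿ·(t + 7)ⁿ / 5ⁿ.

Apply the ratio test: |a_{n+1}| / |a_n| = [(3(n+1)³ + 6(n+1) + 1)/(3n³ + 6n + 1)] · 2/5, which tends to 2/5 as n → ∞.
Hence the series converges for |t + 7| < 1/(2/5) = 5/2, so the radius of convergence is 5/2.
Check t = -9/2: the terms have absolute value of order n³, which does not tend to 0, so the series diverges by the divergence test.
Endpoint t = -19/2: the terms do not tend to 0, so the series diverges.

(-19/2, -9/2)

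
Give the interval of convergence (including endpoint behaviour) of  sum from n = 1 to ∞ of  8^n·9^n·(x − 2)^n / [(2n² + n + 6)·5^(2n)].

[119/72, 169/72]

The ratio of consecutive coefficients is [(2n² + n + 6)/(2(n+1)² + (n+1) + 6)] · 8·9/25 → 72/25.
The series converges when 72/25 · |x − 2| < 1, giving R = 25/72.
Endpoint x = 169/72: absolute convergence follows by limit comparison with Σ 1/n².
Check x = 119/72: the series is dominated by a constant times Σ 1/n², which converges (p = 2 > 1).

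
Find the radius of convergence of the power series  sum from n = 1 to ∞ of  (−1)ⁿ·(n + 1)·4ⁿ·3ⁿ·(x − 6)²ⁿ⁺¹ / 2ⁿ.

The ratio of consecutive coefficients is [((n+1) + 1)/(n + 1)] · 4·3/2 → 6.
Since the exponent of (x − 6) increases by 2 each term, convergence requires |x − 6|² < 1/6, hence R = √6/6.

R = √6/6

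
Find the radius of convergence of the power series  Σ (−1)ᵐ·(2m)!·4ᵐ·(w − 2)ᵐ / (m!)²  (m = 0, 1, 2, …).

Ratio test: |a_{m+1}/a_m| = (2m+1)·(2m+2)/(m+1)² · 4 → 16 as m → ∞.
The series converges when 16 · |w − 2| < 1, giving R = 1/16.

R = 1/16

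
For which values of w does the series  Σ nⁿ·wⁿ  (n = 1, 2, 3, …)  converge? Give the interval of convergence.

By the Cauchy root test, |a_n|^(1/n) = n → ∞.
Since the n-th root of |a_n| is unbounded, the series converges only at w = 0; R = 0.

{0}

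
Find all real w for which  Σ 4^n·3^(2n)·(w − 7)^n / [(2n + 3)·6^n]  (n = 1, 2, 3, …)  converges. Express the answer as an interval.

Ratio test: |a_{n+1}/a_n| = [(2n + 3)/(2(n+1) + 3)] · 4·9/6 → 6 as n → ∞.
The series converges when 6 · |w − 7| < 1, giving R = 1/6.
Check w = 43/6: comparison with the harmonic series Σ 1/n shows the series diverges.
Check w = 41/6: convergence follows from the alternating series test (terms decrease monotonically to 0).

[41/6, 43/6)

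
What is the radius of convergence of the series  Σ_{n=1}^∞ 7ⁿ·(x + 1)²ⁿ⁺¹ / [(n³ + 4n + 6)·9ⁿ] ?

R = 3√7/7

Ratio test: |a_{n+1}/a_n| = [(n³ + 4n + 6)/((n+1)³ + 4(n+1) + 6)] · 7/9 → 7/9 as n → ∞.
Successive powers of (x + 1) differ by 2, so the series converges when |x + 1|² · 7/9 < 1, i.e. |x + 1| < √(9/7). So R = 3√7/7.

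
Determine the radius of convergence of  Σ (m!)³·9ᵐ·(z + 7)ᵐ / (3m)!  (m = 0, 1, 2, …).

R = 3

Apply the ratio test: |a_{m+1}| / |a_m| = (m+1)³/[(3m+1)·(3m+2)·(3m+3)] · 9, which tends to 1/3 as m → ∞.
Hence the series converges for |z + 7| < 1/(1/3) = 3, so the radius of convergence is 3.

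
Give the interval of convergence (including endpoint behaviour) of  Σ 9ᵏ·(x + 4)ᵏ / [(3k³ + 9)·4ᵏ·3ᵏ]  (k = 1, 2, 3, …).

The ratio of consecutive coefficients is [(3k³ + 9)/(3(k+1)³ + 9)] · 9/(4·3) → 3/4.
Convergence for |x + 4| · 3/4 < 1, i.e. |x + 4| < 4/3. So R = 4/3.
At x = -8/3: the series is dominated by a constant times Σ 1/k³, which converges (p = 3 > 1).
At x = -16/3: absolute convergence follows by limit comparison with Σ 1/k³.

[-16/3, -8/3]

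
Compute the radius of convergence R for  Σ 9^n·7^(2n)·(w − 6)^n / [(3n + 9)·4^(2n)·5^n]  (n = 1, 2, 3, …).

By the ratio test, |a_{n+1}/a_n| = [(3n + 9)/(3(n+1) + 9)] · 9·49/(16·5) → 441/80.
The series converges when 441/80 · |w − 6| < 1, giving R = 80/441.

R = 80/441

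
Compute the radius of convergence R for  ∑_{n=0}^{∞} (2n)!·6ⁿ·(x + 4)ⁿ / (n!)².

R = 1/24

By the ratio test, |a_{n+1}/a_n| = (2n+1)·(2n+2)/(n+1)² · 6 → 24.
Hence the series converges for |x + 4| < 1/(24) = 1/24, so the radius of convergence is 1/24.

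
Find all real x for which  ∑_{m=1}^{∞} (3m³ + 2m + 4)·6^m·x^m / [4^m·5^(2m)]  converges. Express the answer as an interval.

(-50/3, 50/3)

By the ratio test, |a_{m+1}/a_m| = [(3(m+1)³ + 2(m+1) + 4)/(3m³ + 2m + 4)] · 6/(4·25) → 3/50.
The series converges when 3/50 · |x| < 1, giving R = 50/3.
Endpoint x = 50/3: the m-th term does not approach 0; divergence by the term test.
When x = -50/3, the terms do not tend to 0, so the series diverges.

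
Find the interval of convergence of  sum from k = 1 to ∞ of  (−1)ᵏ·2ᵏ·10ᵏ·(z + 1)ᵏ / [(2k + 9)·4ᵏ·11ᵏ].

(-16/5, 6/5]

By the ratio test, |a_{k+1}/a_k| = [(2k + 9)/(2(k+1) + 9)] · 2·10/(4·11) → 5/11.
The series converges when 5/11 · |z + 1| < 1, giving R = 11/5.
Check z = 6/5: an alternating series whose terms decrease to 0 in absolute value, so it converges by the Leibniz criterion.
When z = -16/5, the terms are asymptotic to a nonzero constant times 1/k, so the series diverges by limit comparison with Σ 1/k.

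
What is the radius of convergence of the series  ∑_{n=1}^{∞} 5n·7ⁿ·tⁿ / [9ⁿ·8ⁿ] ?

R = 72/7

The ratio of consecutive coefficients is [5(n+1)/5n] · 7/(9·8) → 7/72.
Hence the series converges for |t| < 1/(7/72) = 72/7, so the radius of convergence is 72/7.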